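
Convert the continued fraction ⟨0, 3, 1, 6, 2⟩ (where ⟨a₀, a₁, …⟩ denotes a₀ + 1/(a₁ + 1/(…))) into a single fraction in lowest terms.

Start with 2.
6 + 1/(2/1) = 6 + 1/2 = 13/2
1 + 1/(13/2) = 1 + 2/13 = 15/13
3 + 1/(15/13) = 3 + 13/15 = 58/15
0 + 1/(58/15) = 0 + 15/58 = 15/58

15/58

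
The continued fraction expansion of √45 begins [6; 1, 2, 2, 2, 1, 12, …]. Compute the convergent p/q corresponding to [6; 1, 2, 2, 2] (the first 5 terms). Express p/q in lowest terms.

114/17

Use the convergent recurrence hₖ = aₖ·hₖ₋₁ + hₖ₋₂ (and likewise for the denominators kₖ):
a_0 = 6: 6/1
a_1 = 1: 7/1
a_2 = 2: 20/3
a_3 = 2: 47/7
a_4 = 2: 114/17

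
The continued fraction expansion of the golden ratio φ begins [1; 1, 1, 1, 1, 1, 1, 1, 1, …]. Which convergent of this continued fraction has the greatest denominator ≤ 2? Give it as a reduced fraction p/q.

3/2

List convergents until the denominator exceeds the bound:
a_0 = 1: 1/1  (≤ bound)
a_1 = 1: 2/1  (≤ bound)
a_2 = 1: 3/2  (≤ bound)
a_3 = 1: 5/3  (> 2, stop)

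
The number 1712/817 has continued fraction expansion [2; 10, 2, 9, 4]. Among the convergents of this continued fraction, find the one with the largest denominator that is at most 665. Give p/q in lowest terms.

417/199

a_0 = 2: 2/1  (≤ bound)
a_1 = 10: 21/10  (≤ bound)
a_2 = 2: 44/21  (≤ bound)
a_3 = 9: 417/199  (≤ bound)
a_4 = 4: 1712/817  (> 665, stop)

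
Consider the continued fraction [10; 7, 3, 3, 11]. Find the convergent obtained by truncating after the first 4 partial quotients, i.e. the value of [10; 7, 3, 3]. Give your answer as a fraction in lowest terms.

Start with 3.
3 + 1/(3/1) = 3 + 1/3 = 10/3
7 + 1/(10/3) = 7 + 3/10 = 73/10
10 + 1/(73/10) = 10 + 10/73 = 740/73

740/73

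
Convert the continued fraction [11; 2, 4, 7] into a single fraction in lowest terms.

744/65

a_0 = 11: 11/1
a_1 = 2: 23/2
a_2 = 4: 103/9
a_3 = 7: 744/65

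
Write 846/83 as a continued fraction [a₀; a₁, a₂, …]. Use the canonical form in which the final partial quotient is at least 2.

[10; 5, 5, 3]

846 ÷ 83 → quotient 10, remainder 16
83 ÷ 16 → quotient 5, remainder 3
16 ÷ 3 → quotient 5, remainder 1
3 ÷ 1 → quotient 3, remainder 0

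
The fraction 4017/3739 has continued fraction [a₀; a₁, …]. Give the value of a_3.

⌊4017/3739⌋ = 1, remainder 278
⌊3739/278⌋ = 13, remainder 125
⌊278/125⌋ = 2, remainder 28
⌊125/28⌋ = 4, remainder 13

4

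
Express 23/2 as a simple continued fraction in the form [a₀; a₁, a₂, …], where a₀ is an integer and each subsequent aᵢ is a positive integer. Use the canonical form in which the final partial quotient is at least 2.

[11; 2]

Repeatedly divide and take the remainder:
⌊23/2⌋ = 11, remainder 1
⌊2/1⌋ = 2, remainder 0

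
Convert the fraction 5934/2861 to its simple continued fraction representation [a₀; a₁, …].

[2; 13, 2, 52, 2]

Run the Euclidean algorithm, recording each quotient:
5934 ÷ 2861 → quotient 2, remainder 212
2861 ÷ 212 → quotient 13, remainder 105
212 ÷ 105 → quotient 2, remainder 2
105 ÷ 2 → quotient 52, remainder 1
2 ÷ 1 → quotient 2, remainder 0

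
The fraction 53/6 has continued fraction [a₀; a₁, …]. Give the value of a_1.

53 = 8·6 + 5, so a_0 = 8
6 = 1·5 + 1, so a_1 = 1

1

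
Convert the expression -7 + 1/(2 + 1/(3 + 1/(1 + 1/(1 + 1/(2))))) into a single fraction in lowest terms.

Compute successive convergents:
a_0 = -7: -7/1
a_1 = 2: -13/2
a_2 = 3: -46/7
a_3 = 1: -59/9
a_4 = 1: -105/16
a_5 = 2: -269/41

-269/41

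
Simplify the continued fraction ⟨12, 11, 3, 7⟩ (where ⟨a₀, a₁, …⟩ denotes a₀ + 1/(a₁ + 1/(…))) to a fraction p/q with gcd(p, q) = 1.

3010/249

a_0 = 12: 12/1
a_1 = 11: 133/11
a_2 = 3: 411/34
a_3 = 7: 3010/249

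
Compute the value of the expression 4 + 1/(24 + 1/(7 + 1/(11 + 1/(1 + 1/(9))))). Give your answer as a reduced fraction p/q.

Work from the innermost term outward:
Start with 9.
1 + 1/(9/1) = 1 + 1/9 = 10/9
11 + 1/(10/9) = 11 + 9/10 = 119/10
7 + 1/(119/10) = 7 + 10/119 = 843/119
24 + 1/(843/119) = 24 + 119/843 = 20351/843
4 + 1/(20351/843) = 4 + 843/20351 = 82247/20351

82247/20351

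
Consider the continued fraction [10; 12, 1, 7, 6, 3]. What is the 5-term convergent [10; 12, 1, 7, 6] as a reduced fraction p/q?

6359/631

Start with 6.
7 + 1/(6/1) = 7 + 1/6 = 43/6
1 + 1/(43/6) = 1 + 6/43 = 49/43
12 + 1/(49/43) = 12 + 43/49 = 631/49
10 + 1/(631/49) = 10 + 49/631 = 6359/631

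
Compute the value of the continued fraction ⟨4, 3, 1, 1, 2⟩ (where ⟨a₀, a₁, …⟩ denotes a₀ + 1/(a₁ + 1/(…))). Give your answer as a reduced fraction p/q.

77/18

Use the convergent recurrence hₖ = aₖ·hₖ₋₁ + hₖ₋₂ (and likewise for the denominators kₖ):
a_0 = 4: 4/1
a_1 = 3: 13/3
a_2 = 1: 17/4
a_3 = 1: 30/7
a_4 = 2: 77/18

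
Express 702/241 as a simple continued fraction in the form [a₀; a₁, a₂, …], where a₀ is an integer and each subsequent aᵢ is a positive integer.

Apply division with remainder until the remainder is 0:
⌊702/241⌋ = 2, remainder 220
⌊241/220⌋ = 1, remainder 21
⌊220/21⌋ = 10, remainder 10
⌊21/10⌋ = 2, remainder 1
⌊10/1⌋ = 10, remainder 0

[2; 1, 10, 2, 10]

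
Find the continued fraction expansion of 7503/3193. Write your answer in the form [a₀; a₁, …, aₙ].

[2; 2, 1, 6, 14, 2, 1, 3]

7503 ÷ 3193 → quotient 2, remainder 1117
3193 ÷ 1117 → quotient 2, remainder 959
1117 ÷ 959 → quotient 1, remainder 158
959 ÷ 158 → quotient 6, remainder 11
158 ÷ 11 → quotient 14, remainder 4
11 ÷ 4 → quotient 2, remainder 3
4 ÷ 3 → quotient 1, remainder 1
3 ÷ 1 → quotient 3, remainder 0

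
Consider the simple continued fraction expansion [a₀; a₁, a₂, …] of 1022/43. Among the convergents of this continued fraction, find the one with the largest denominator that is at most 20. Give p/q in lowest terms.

a_0 = 23: 23/1  (≤ bound)
a_1 = 1: 24/1  (≤ bound)
a_2 = 3: 95/4  (≤ bound)
a_3 = 3: 309/13  (≤ bound)
a_4 = 3: 1022/43  (> 20, stop)

309/13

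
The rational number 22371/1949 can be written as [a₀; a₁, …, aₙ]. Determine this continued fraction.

[11; 2, 10, 1, 27, 3]

Run the Euclidean algorithm, recording each quotient:
22371 ÷ 1949 → quotient 11, remainder 932
1949 ÷ 932 → quotient 2, remainder 85
932 ÷ 85 → quotient 10, remainder 82
85 ÷ 82 → quotient 1, remainder 3
82 ÷ 3 → quotient 27, remainder 1
3 ÷ 1 → quotient 3, remainder 0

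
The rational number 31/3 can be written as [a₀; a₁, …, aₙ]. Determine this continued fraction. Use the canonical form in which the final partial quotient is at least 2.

[10; 3]

Run the Euclidean algorithm, recording each quotient:
31 ÷ 3 → quotient 10, remainder 1
3 ÷ 1 → quotient 3, remainder 0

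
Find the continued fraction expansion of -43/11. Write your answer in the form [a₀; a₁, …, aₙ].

[-4; 11]

Run the Euclidean algorithm, recording each quotient:
⌊-43/11⌋ = -4, remainder 1
⌊11/1⌋ = 11, remainder 0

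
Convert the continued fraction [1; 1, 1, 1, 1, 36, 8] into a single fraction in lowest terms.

Build up convergents one term at a time:
a_0 = 1: 1/1
a_1 = 1: 2/1
a_2 = 1: 3/2
a_3 = 1: 5/3
a_4 = 1: 8/5
a_5 = 36: 293/183
a_6 = 8: 2352/1469

2352/1469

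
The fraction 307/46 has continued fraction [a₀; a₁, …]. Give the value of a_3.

⌊307/46⌋ = 6, remainder 31
⌊46/31⌋ = 1, remainder 15
⌊31/15⌋ = 2, remainder 1
⌊15/1⌋ = 15, remainder 0

15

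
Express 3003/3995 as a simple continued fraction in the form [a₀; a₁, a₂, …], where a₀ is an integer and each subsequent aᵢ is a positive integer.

⌊3003/3995⌋ = 0, remainder 3003
⌊3995/3003⌋ = 1, remainder 992
⌊3003/992⌋ = 3, remainder 27
⌊992/27⌋ = 36, remainder 20
⌊27/20⌋ = 1, remainder 7
⌊20/7⌋ = 2, remainder 6
⌊7/6⌋ = 1, remainder 1
⌊6/1⌋ = 6, remainder 0

[0; 1, 3, 36, 1, 2, 1, 6]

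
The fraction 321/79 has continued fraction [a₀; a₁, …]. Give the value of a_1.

15

Run the Euclidean algorithm, recording each quotient:
321 ÷ 79 → quotient 4, remainder 5
79 ÷ 5 → quotient 15, remainder 4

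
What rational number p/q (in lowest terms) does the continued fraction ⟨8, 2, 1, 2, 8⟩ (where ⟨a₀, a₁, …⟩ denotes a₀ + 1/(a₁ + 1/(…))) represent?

Start with 8.
2 + 1/(8/1) = 2 + 1/8 = 17/8
1 + 1/(17/8) = 1 + 8/17 = 25/17
2 + 1/(25/17) = 2 + 17/25 = 67/25
8 + 1/(67/25) = 8 + 25/67 = 561/67

561/67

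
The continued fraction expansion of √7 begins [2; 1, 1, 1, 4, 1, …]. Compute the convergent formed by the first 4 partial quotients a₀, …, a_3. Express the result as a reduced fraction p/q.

8/3

a_0 = 2: 2/1
a_1 = 1: 3/1
a_2 = 1: 5/2
a_3 = 1: 8/3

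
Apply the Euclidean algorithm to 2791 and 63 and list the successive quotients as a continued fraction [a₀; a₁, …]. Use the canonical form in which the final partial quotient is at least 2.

[44; 3, 3, 6]

Apply division with remainder until the remainder is 0:
2791 = 44·63 + 19, so a_0 = 44
63 = 3·19 + 6, so a_1 = 3
19 = 3·6 + 1, so a_2 = 3
6 = 6·1 + 0, so a_3 = 6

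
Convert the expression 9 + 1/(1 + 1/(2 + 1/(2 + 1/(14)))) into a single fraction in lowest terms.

981/101

Collapse the nested fraction from the inside out:
Start with 14.
2 + 1/(14/1) = 2 + 1/14 = 29/14
2 + 1/(29/14) = 2 + 14/29 = 72/29
1 + 1/(72/29) = 1 + 29/72 = 101/72
9 + 1/(101/72) = 9 + 72/101 = 981/101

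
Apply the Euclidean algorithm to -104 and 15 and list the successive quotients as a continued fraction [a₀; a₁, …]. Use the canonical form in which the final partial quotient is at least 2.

[-7; 15]

Run the Euclidean algorithm, recording each quotient:
-104 = -7·15 + 1, so a_0 = -7
15 = 15·1 + 0, so a_1 = 15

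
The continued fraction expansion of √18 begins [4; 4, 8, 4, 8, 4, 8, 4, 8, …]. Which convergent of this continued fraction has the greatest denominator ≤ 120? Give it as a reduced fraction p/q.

a_0 = 4: 4/1  (≤ bound)
a_1 = 4: 17/4  (≤ bound)
a_2 = 8: 140/33  (≤ bound)
a_3 = 4: 577/136  (> 120, stop)

140/33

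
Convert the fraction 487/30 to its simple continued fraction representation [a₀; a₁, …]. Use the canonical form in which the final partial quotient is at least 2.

[16; 4, 3, 2]

Apply division with remainder until the remainder is 0:
⌊487/30⌋ = 16, remainder 7
⌊30/7⌋ = 4, remainder 2
⌊7/2⌋ = 3, remainder 1
⌊2/1⌋ = 2, remainder 0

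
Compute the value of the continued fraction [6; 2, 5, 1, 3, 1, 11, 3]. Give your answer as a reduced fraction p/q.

14807/2292

Start with 3.
11 + 1/(3/1) = 11 + 1/3 = 34/3
1 + 1/(34/3) = 1 + 3/34 = 37/34
3 + 1/(37/34) = 3 + 34/37 = 145/37
1 + 1/(145/37) = 1 + 37/145 = 182/145
5 + 1/(182/145) = 5 + 145/182 = 1055/182
2 + 1/(1055/182) = 2 + 182/1055 = 2292/1055
6 + 1/(2292/1055) = 6 + 1055/2292 = 14807/2292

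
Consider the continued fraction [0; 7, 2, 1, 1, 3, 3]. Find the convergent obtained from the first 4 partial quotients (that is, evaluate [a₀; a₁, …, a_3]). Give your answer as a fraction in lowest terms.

3/22

Compute successive convergents:
a_0 = 0: 0/1
a_1 = 7: 1/7
a_2 = 2: 2/15
a_3 = 1: 3/22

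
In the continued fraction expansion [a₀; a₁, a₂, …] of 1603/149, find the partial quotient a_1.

1

1603 ÷ 149 → quotient 10, remainder 113
149 ÷ 113 → quotient 1, remainder 36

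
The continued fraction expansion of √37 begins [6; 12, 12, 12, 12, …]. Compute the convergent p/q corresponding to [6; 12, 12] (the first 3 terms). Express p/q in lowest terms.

Use the convergent recurrence hₖ = aₖ·hₖ₋₁ + hₖ₋₂ (and likewise for the denominators kₖ):
a_0 = 6: 6/1
a_1 = 12: 73/12
a_2 = 12: 882/145

882/145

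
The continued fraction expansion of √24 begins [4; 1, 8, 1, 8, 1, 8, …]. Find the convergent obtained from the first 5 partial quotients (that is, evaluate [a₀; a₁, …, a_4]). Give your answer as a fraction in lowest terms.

a_0 = 4: 4/1
a_1 = 1: 5/1
a_2 = 8: 44/9
a_3 = 1: 49/10
a_4 = 8: 436/89

436/89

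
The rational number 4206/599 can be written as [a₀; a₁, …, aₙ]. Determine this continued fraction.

[7; 46, 13]

Apply division with remainder until the remainder is 0:
4206 ÷ 599 → quotient 7, remainder 13
599 ÷ 13 → quotient 46, remainder 1
13 ÷ 1 → quotient 13, remainder 0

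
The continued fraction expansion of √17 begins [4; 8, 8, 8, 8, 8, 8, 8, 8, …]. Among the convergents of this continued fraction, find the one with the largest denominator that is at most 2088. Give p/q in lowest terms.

List convergents until the denominator exceeds the bound:
a_0 = 4: 4/1  (≤ bound)
a_1 = 8: 33/8  (≤ bound)
a_2 = 8: 268/65  (≤ bound)
a_3 = 8: 2177/528  (≤ bound)
a_4 = 8: 17684/4289  (> 2088, stop)

2177/528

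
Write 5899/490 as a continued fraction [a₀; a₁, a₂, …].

Repeatedly divide and take the remainder:
5899 = 12·490 + 19, so a_0 = 12
490 = 25·19 + 15, so a_1 = 25
19 = 1·15 + 4, so a_2 = 1
15 = 3·4 + 3, so a_3 = 3
4 = 1·3 + 1, so a_4 = 1
3 = 3·1 + 0, so a_5 = 3

[12; 25, 1, 3, 1, 3]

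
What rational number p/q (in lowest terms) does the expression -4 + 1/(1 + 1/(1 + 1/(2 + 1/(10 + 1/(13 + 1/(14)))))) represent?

-32629/9586

Start with 14.
13 + 1/(14/1) = 13 + 1/14 = 183/14
10 + 1/(183/14) = 10 + 14/183 = 1844/183
2 + 1/(1844/183) = 2 + 183/1844 = 3871/1844
1 + 1/(3871/1844) = 1 + 1844/3871 = 5715/3871
1 + 1/(5715/3871) = 1 + 3871/5715 = 9586/5715
-4 + 1/(9586/5715) = -4 + 5715/9586 = -32629/9586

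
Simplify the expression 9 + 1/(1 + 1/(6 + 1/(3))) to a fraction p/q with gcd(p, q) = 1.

Start with 3.
6 + 1/(3/1) = 6 + 1/3 = 19/3
1 + 1/(19/3) = 1 + 3/19 = 22/19
9 + 1/(22/19) = 9 + 19/22 = 217/22

217/22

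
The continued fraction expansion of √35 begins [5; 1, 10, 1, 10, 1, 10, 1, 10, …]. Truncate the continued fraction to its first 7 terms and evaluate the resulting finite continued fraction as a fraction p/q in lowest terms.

9235/1561

Start with 10.
1 + 1/(10/1) = 1 + 1/10 = 11/10
10 + 1/(11/10) = 10 + 10/11 = 120/11
1 + 1/(120/11) = 1 + 11/120 = 131/120
10 + 1/(131/120) = 10 + 120/131 = 1430/131
1 + 1/(1430/131) = 1 + 131/1430 = 1561/1430
5 + 1/(1561/1430) = 5 + 1430/1561 = 9235/1561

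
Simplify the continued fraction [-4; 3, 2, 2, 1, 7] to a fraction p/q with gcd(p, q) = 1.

a_0 = -4: -4/1
a_1 = 3: -11/3
a_2 = 2: -26/7
a_3 = 2: -63/17
a_4 = 1: -89/24
a_5 = 7: -686/185

-686/185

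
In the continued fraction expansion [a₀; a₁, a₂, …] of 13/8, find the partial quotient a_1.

Apply division with remainder until the remainder is 0:
13 = 1·8 + 5, so a_0 = 1
8 = 1·5 + 3, so a_1 = 1

1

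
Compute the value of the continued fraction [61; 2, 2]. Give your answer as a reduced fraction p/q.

a_0 = 61: 61/1
a_1 = 2: 123/2
a_2 = 2: 307/5

307/5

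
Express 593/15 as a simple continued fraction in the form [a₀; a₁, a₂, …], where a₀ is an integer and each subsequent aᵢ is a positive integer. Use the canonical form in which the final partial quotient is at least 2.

Repeatedly divide and take the remainder:
593 = 39·15 + 8, so a_0 = 39
15 = 1·8 + 7, so a_1 = 1
8 = 1·7 + 1, so a_2 = 1
7 = 7·1 + 0, so a_3 = 7

[39; 1, 1, 7]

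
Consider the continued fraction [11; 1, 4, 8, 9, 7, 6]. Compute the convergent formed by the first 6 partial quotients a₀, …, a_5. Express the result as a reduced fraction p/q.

Compute successive convergents:
a_0 = 11: 11/1
a_1 = 1: 12/1
a_2 = 4: 59/5
a_3 = 8: 484/41
a_4 = 9: 4415/374
a_5 = 7: 31389/2659

31389/2659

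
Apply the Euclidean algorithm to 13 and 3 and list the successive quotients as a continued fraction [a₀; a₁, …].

13 = 4·3 + 1, so a_0 = 4
3 = 3·1 + 0, so a_1 = 3

[4; 3]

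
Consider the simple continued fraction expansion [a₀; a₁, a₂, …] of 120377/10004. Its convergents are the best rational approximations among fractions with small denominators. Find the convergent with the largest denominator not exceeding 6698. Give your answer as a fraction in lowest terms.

a_0 = 12: 12/1  (≤ bound)
a_1 = 30: 361/30  (≤ bound)
a_2 = 2: 734/61  (≤ bound)
a_3 = 2: 1829/152  (≤ bound)
a_4 = 5: 9879/821  (≤ bound)
a_5 = 12: 120377/10004  (> 6698, stop)

9879/821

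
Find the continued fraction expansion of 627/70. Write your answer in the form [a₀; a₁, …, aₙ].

[8; 1, 22, 3]

Run the Euclidean algorithm, recording each quotient:
627 ÷ 70 → quotient 8, remainder 67
70 ÷ 67 → quotient 1, remainder 3
67 ÷ 3 → quotient 22, remainder 1
3 ÷ 1 → quotient 3, remainder 0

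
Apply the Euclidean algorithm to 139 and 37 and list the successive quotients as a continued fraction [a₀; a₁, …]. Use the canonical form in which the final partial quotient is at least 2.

139 ÷ 37 → quotient 3, remainder 28
37 ÷ 28 → quotient 1, remainder 9
28 ÷ 9 → quotient 3, remainder 1
9 ÷ 1 → quotient 9, remainder 0

[3; 1, 3, 9]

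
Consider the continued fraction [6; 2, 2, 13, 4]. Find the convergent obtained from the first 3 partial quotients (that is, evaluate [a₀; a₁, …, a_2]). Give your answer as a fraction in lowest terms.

32/5

a_0 = 6: 6/1
a_1 = 2: 13/2
a_2 = 2: 32/5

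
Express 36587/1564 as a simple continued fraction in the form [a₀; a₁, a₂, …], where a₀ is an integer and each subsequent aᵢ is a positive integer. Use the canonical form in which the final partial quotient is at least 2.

[23; 2, 1, 1, 5, 3, 3, 5]

⌊36587/1564⌋ = 23, remainder 615
⌊1564/615⌋ = 2, remainder 334
⌊615/334⌋ = 1, remainder 281
⌊334/281⌋ = 1, remainder 53
⌊281/53⌋ = 5, remainder 16
⌊53/16⌋ = 3, remainder 5
⌊16/5⌋ = 3, remainder 1
⌊5/1⌋ = 5, remainder 0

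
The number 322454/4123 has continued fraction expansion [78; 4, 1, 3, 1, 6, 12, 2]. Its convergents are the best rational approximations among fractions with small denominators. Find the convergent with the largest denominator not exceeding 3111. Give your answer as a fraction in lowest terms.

a_0 = 78: 78/1  (≤ bound)
a_1 = 4: 313/4  (≤ bound)
a_2 = 1: 391/5  (≤ bound)
a_3 = 3: 1486/19  (≤ bound)
a_4 = 1: 1877/24  (≤ bound)
a_5 = 6: 12748/163  (≤ bound)
a_6 = 12: 154853/1980  (≤ bound)
a_7 = 2: 322454/4123  (> 3111, stop)

154853/1980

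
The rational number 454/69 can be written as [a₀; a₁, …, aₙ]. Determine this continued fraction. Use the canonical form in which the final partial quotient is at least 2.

[6; 1, 1, 2, 1, 1, 1, 3]

⌊454/69⌋ = 6, remainder 40
⌊69/40⌋ = 1, remainder 29
⌊40/29⌋ = 1, remainder 11
⌊29/11⌋ = 2, remainder 7
⌊11/7⌋ = 1, remainder 4
⌊7/4⌋ = 1, remainder 3
⌊4/3⌋ = 1, remainder 1
⌊3/1⌋ = 3, remainder 0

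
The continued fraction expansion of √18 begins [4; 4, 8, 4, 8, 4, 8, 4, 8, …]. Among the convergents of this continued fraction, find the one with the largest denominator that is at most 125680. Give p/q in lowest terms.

161564/38081

a_0 = 4: 4/1  (≤ bound)
a_1 = 4: 17/4  (≤ bound)
a_2 = 8: 140/33  (≤ bound)
a_3 = 4: 577/136  (≤ bound)
a_4 = 8: 4756/1121  (≤ bound)
a_5 = 4: 19601/4620  (≤ bound)
a_6 = 8: 161564/38081  (≤ bound)
a_7 = 4: 665857/156944  (> 125680, stop)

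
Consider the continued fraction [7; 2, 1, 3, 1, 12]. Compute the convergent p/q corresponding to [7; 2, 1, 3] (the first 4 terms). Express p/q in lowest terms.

81/11

Compute successive convergents:
a_0 = 7: 7/1
a_1 = 2: 15/2
a_2 = 1: 22/3
a_3 = 3: 81/11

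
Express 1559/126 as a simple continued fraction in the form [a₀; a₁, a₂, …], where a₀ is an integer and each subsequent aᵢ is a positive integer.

⌊1559/126⌋ = 12, remainder 47
⌊126/47⌋ = 2, remainder 32
⌊47/32⌋ = 1, remainder 15
⌊32/15⌋ = 2, remainder 2
⌊15/2⌋ = 7, remainder 1
⌊2/1⌋ = 2, remainder 0

[12; 2, 1, 2, 7, 2]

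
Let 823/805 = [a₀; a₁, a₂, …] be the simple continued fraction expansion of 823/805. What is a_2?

1

823 = 1·805 + 18, so a_0 = 1
805 = 44·18 + 13, so a_1 = 44
18 = 1·13 + 5, so a_2 = 1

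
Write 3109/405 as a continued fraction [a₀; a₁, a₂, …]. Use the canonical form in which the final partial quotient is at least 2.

⌊3109/405⌋ = 7, remainder 274
⌊405/274⌋ = 1, remainder 131
⌊274/131⌋ = 2, remainder 12
⌊131/12⌋ = 10, remainder 11
⌊12/11⌋ = 1, remainder 1
⌊11/1⌋ = 11, remainder 0

[7; 1, 2, 10, 1, 11]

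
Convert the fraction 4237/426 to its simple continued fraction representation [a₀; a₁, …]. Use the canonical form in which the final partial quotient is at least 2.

[9; 1, 17, 1, 1, 11]

⌊4237/426⌋ = 9, remainder 403
⌊426/403⌋ = 1, remainder 23
⌊403/23⌋ = 17, remainder 12
⌊23/12⌋ = 1, remainder 11
⌊12/11⌋ = 1, remainder 1
⌊11/1⌋ = 11, remainder 0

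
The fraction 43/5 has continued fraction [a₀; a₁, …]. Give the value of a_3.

43 = 8·5 + 3, so a_0 = 8
5 = 1·3 + 2, so a_1 = 1
3 = 1·2 + 1, so a_2 = 1
2 = 2·1 + 0, so a_3 = 2

2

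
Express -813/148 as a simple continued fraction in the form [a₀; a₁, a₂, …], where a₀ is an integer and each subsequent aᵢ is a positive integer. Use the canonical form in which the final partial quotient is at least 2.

[-6; 1, 1, 36, 2]

⌊-813/148⌋ = -6, remainder 75
⌊148/75⌋ = 1, remainder 73
⌊75/73⌋ = 1, remainder 2
⌊73/2⌋ = 36, remainder 1
⌊2/1⌋ = 2, remainder 0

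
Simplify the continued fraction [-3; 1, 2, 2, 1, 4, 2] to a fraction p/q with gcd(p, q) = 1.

Compute successive convergents:
a_0 = -3: -3/1
a_1 = 1: -2/1
a_2 = 2: -7/3
a_3 = 2: -16/7
a_4 = 1: -23/10
a_5 = 4: -108/47
a_6 = 2: -239/104

-239/104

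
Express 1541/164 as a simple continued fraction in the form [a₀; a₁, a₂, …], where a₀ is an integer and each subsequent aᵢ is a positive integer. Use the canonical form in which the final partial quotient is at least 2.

[9; 2, 1, 1, 10, 3]

Repeatedly divide and take the remainder:
1541 = 9·164 + 65, so a_0 = 9
164 = 2·65 + 34, so a_1 = 2
65 = 1·34 + 31, so a_2 = 1
34 = 1·31 + 3, so a_3 = 1
31 = 10·3 + 1, so a_4 = 10
3 = 3·1 + 0, so a_5 = 3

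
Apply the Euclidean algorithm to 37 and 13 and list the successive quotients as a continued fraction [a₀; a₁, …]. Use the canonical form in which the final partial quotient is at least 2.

37 ÷ 13 → quotient 2, remainder 11
13 ÷ 11 → quotient 1, remainder 2
11 ÷ 2 → quotient 5, remainder 1
2 ÷ 1 → quotient 2, remainder 0

[2; 1, 5, 2]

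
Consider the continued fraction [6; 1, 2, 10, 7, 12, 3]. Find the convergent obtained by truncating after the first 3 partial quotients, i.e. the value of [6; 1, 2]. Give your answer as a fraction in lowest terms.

20/3

Collapse the nested fraction from the inside out:
Start with 2.
1 + 1/(2/1) = 1 + 1/2 = 3/2
6 + 1/(3/2) = 6 + 2/3 = 20/3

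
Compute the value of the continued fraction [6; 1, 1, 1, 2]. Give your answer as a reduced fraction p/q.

Start with 2.
1 + 1/(2/1) = 1 + 1/2 = 3/2
1 + 1/(3/2) = 1 + 2/3 = 5/3
1 + 1/(5/3) = 1 + 3/5 = 8/5
6 + 1/(8/5) = 6 + 5/8 = 53/8

53/8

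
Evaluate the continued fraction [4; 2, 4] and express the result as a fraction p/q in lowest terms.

40/9

Compute successive convergents:
a_0 = 4: 4/1
a_1 = 2: 9/2
a_2 = 4: 40/9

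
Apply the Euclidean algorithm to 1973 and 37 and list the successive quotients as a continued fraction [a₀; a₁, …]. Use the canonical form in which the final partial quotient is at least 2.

⌊1973/37⌋ = 53, remainder 12
⌊37/12⌋ = 3, remainder 1
⌊12/1⌋ = 12, remainder 0

[53; 3, 12]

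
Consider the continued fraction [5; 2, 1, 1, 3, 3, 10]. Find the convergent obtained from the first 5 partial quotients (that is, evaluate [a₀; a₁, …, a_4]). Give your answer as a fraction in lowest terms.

97/18

Start with 3.
1 + 1/(3/1) = 1 + 1/3 = 4/3
1 + 1/(4/3) = 1 + 3/4 = 7/4
2 + 1/(7/4) = 2 + 4/7 = 18/7
5 + 1/(18/7) = 5 + 7/18 = 97/18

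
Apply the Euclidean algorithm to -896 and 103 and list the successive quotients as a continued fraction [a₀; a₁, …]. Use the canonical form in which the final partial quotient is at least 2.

[-9; 3, 3, 10]

Run the Euclidean algorithm, recording each quotient:
⌊-896/103⌋ = -9, remainder 31
⌊103/31⌋ = 3, remainder 10
⌊31/10⌋ = 3, remainder 1
⌊10/1⌋ = 10, remainder 0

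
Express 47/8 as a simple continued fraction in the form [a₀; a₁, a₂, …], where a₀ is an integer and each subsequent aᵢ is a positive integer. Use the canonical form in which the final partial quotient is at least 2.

[5; 1, 7]

Run the Euclidean algorithm, recording each quotient:
⌊47/8⌋ = 5, remainder 7
⌊8/7⌋ = 1, remainder 1
⌊7/1⌋ = 7, remainder 0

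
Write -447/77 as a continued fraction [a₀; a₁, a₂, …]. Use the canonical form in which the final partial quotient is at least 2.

⌊-447/77⌋ = -6, remainder 15
⌊77/15⌋ = 5, remainder 2
⌊15/2⌋ = 7, remainder 1
⌊2/1⌋ = 2, remainder 0

[-6; 5, 7, 2]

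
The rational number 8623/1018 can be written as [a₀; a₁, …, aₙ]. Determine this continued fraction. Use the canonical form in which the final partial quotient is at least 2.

Repeatedly divide and take the remainder:
8623 = 8·1018 + 479, so a_0 = 8
1018 = 2·479 + 60, so a_1 = 2
479 = 7·60 + 59, so a_2 = 7
60 = 1·59 + 1, so a_3 = 1
59 = 59·1 + 0, so a_4 = 59

[8; 2, 7, 1, 59]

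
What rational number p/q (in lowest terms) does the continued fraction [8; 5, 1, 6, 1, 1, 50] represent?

36334/4447

Start with 50.
1 + 1/(50/1) = 1 + 1/50 = 51/50
1 + 1/(51/50) = 1 + 50/51 = 101/51
6 + 1/(101/51) = 6 + 51/101 = 657/101
1 + 1/(657/101) = 1 + 101/657 = 758/657
5 + 1/(758/657) = 5 + 657/758 = 4447/758
8 + 1/(4447/758) = 8 + 758/4447 = 36334/4447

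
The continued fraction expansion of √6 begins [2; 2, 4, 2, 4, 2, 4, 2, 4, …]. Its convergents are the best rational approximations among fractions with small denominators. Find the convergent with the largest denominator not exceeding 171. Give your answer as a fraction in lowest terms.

List convergents until the denominator exceeds the bound:
a_0 = 2: 2/1  (≤ bound)
a_1 = 2: 5/2  (≤ bound)
a_2 = 4: 22/9  (≤ bound)
a_3 = 2: 49/20  (≤ bound)
a_4 = 4: 218/89  (≤ bound)
a_5 = 2: 485/198  (> 171, stop)

218/89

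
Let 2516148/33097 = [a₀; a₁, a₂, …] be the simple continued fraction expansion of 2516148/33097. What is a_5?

6

Repeatedly divide and take the remainder:
2516148 ÷ 33097 → quotient 76, remainder 776
33097 ÷ 776 → quotient 42, remainder 505
776 ÷ 505 → quotient 1, remainder 271
505 ÷ 271 → quotient 1, remainder 234
271 ÷ 234 → quotient 1, remainder 37
234 ÷ 37 → quotient 6, remainder 12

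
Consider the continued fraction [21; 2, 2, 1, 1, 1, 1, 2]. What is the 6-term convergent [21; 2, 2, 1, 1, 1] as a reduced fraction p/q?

a_0 = 21: 21/1
a_1 = 2: 43/2
a_2 = 2: 107/5
a_3 = 1: 150/7
a_4 = 1: 257/12
a_5 = 1: 407/19

407/19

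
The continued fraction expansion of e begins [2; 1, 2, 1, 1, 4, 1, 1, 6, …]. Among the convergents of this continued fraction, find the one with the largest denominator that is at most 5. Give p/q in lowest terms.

11/4

List convergents until the denominator exceeds the bound:
a_0 = 2: 2/1  (≤ bound)
a_1 = 1: 3/1  (≤ bound)
a_2 = 2: 8/3  (≤ bound)
a_3 = 1: 11/4  (≤ bound)
a_4 = 1: 19/7  (> 5, stop)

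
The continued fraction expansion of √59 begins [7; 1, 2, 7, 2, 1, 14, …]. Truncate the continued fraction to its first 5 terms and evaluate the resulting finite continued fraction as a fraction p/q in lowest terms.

Start with 2.
7 + 1/(2/1) = 7 + 1/2 = 15/2
2 + 1/(15/2) = 2 + 2/15 = 32/15
1 + 1/(32/15) = 1 + 15/32 = 47/32
7 + 1/(47/32) = 7 + 32/47 = 361/47

361/47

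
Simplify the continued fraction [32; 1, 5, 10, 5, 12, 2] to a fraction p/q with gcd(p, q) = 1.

259306/7897

Start with 2.
12 + 1/(2/1) = 12 + 1/2 = 25/2
5 + 1/(25/2) = 5 + 2/25 = 127/25
10 + 1/(127/25) = 10 + 25/127 = 1295/127
5 + 1/(1295/127) = 5 + 127/1295 = 6602/1295
1 + 1/(6602/1295) = 1 + 1295/6602 = 7897/6602
32 + 1/(7897/6602) = 32 + 6602/7897 = 259306/7897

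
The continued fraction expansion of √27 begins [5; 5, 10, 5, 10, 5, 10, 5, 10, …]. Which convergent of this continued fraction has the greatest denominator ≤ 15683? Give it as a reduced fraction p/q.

List convergents until the denominator exceeds the bound:
a_0 = 5: 5/1  (≤ bound)
a_1 = 5: 26/5  (≤ bound)
a_2 = 10: 265/51  (≤ bound)
a_3 = 5: 1351/260  (≤ bound)
a_4 = 10: 13775/2651  (≤ bound)
a_5 = 5: 70226/13515  (≤ bound)
a_6 = 10: 716035/137801  (> 15683, stop)

70226/13515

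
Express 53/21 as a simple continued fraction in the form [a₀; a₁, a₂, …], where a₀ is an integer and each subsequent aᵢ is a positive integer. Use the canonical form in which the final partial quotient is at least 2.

[2; 1, 1, 10]

Run the Euclidean algorithm, recording each quotient:
⌊53/21⌋ = 2, remainder 11
⌊21/11⌋ = 1, remainder 10
⌊11/10⌋ = 1, remainder 1
⌊10/1⌋ = 10, remainder 0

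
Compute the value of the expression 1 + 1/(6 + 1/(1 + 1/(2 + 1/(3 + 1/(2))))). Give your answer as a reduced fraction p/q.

Starting at the tail and folding back:
Start with 2.
3 + 1/(2/1) = 3 + 1/2 = 7/2
2 + 1/(7/2) = 2 + 2/7 = 16/7
1 + 1/(16/7) = 1 + 7/16 = 23/16
6 + 1/(23/16) = 6 + 16/23 = 154/23
1 + 1/(154/23) = 1 + 23/154 = 177/154

177/154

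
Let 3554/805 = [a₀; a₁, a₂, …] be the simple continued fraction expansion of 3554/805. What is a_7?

8

⌊3554/805⌋ = 4, remainder 334
⌊805/334⌋ = 2, remainder 137
⌊334/137⌋ = 2, remainder 60
⌊137/60⌋ = 2, remainder 17
⌊60/17⌋ = 3, remainder 9
⌊17/9⌋ = 1, remainder 8
⌊9/8⌋ = 1, remainder 1
⌊8/1⌋ = 8, remainder 0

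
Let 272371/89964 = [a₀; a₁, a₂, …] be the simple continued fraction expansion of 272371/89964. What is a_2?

3

Apply division with remainder until the remainder is 0:
272371 ÷ 89964 → quotient 3, remainder 2479
89964 ÷ 2479 → quotient 36, remainder 720
2479 ÷ 720 → quotient 3, remainder 319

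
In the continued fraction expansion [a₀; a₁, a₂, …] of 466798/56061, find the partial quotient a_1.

Apply division with remainder until the remainder is 0:
466798 = 8·56061 + 18310, so a_0 = 8
56061 = 3·18310 + 1131, so a_1 = 3

3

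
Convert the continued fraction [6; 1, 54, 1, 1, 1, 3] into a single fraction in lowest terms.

4273/612

a_0 = 6: 6/1
a_1 = 1: 7/1
a_2 = 54: 384/55
a_3 = 1: 391/56
a_4 = 1: 775/111
a_5 = 1: 1166/167
a_6 = 3: 4273/612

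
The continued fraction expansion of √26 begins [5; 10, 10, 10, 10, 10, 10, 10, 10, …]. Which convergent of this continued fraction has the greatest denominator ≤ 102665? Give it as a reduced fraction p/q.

a_0 = 5: 5/1  (≤ bound)
a_1 = 10: 51/10  (≤ bound)
a_2 = 10: 515/101  (≤ bound)
a_3 = 10: 5201/1020  (≤ bound)
a_4 = 10: 52525/10301  (≤ bound)
a_5 = 10: 530451/104030  (> 102665, stop)

52525/10301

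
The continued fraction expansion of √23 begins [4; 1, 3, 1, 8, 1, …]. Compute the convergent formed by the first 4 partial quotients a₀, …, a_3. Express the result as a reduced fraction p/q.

Start with 1.
3 + 1/(1/1) = 3 + 1/1 = 4/1
1 + 1/(4/1) = 1 + 1/4 = 5/4
4 + 1/(5/4) = 4 + 4/5 = 24/5

24/5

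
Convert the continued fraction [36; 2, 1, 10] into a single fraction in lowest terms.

Start with 10.
1 + 1/(10/1) = 1 + 1/10 = 11/10
2 + 1/(11/10) = 2 + 10/11 = 32/11
36 + 1/(32/11) = 36 + 11/32 = 1163/32

1163/32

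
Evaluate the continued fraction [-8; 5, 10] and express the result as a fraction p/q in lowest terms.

-398/51

Build up convergents one term at a time:
a_0 = -8: -8/1
a_1 = 5: -39/5
a_2 = 10: -398/51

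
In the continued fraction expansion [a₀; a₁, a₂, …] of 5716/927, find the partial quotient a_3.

3

Apply division with remainder until the remainder is 0:
⌊5716/927⌋ = 6, remainder 154
⌊927/154⌋ = 6, remainder 3
⌊154/3⌋ = 51, remainder 1
⌊3/1⌋ = 3, remainder 0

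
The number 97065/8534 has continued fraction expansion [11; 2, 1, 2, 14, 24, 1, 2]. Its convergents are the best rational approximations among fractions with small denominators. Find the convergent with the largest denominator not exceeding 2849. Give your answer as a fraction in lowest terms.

List convergents until the denominator exceeds the bound:
a_0 = 11: 11/1  (≤ bound)
a_1 = 2: 23/2  (≤ bound)
a_2 = 1: 34/3  (≤ bound)
a_3 = 2: 91/8  (≤ bound)
a_4 = 14: 1308/115  (≤ bound)
a_5 = 24: 31483/2768  (≤ bound)
a_6 = 1: 32791/2883  (> 2849, stop)

31483/2768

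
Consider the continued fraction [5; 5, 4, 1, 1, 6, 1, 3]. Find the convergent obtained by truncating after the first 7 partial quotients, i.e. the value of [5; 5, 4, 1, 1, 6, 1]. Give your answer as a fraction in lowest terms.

1843/355

Build up convergents one term at a time:
a_0 = 5: 5/1
a_1 = 5: 26/5
a_2 = 4: 109/21
a_3 = 1: 135/26
a_4 = 1: 244/47
a_5 = 6: 1599/308
a_6 = 1: 1843/355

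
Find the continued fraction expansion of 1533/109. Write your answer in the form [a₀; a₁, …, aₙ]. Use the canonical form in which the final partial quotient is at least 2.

1533 = 14·109 + 7, so a_0 = 14
109 = 15·7 + 4, so a_1 = 15
7 = 1·4 + 3, so a_2 = 1
4 = 1·3 + 1, so a_3 = 1
3 = 3·1 + 0, so a_4 = 3

[14; 15, 1, 1, 3]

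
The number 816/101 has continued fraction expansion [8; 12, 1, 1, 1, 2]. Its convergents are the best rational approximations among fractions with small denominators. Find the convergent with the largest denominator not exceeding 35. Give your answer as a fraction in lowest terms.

202/25

List convergents until the denominator exceeds the bound:
a_0 = 8: 8/1  (≤ bound)
a_1 = 12: 97/12  (≤ bound)
a_2 = 1: 105/13  (≤ bound)
a_3 = 1: 202/25  (≤ bound)
a_4 = 1: 307/38  (> 35, stop)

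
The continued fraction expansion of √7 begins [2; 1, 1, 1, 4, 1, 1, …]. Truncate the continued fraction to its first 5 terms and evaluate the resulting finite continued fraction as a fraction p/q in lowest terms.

37/14

Start with 4.
1 + 1/(4/1) = 1 + 1/4 = 5/4
1 + 1/(5/4) = 1 + 4/5 = 9/5
1 + 1/(9/5) = 1 + 5/9 = 14/9
2 + 1/(14/9) = 2 + 9/14 = 37/14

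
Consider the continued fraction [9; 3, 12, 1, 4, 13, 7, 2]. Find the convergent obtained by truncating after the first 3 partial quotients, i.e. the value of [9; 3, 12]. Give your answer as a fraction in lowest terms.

Work from the innermost term outward:
Start with 12.
3 + 1/(12/1) = 3 + 1/12 = 37/12
9 + 1/(37/12) = 9 + 12/37 = 345/37

345/37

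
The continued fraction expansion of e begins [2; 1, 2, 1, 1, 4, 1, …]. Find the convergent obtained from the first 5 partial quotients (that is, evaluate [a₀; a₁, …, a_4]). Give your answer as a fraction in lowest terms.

Starting at the tail and folding back:
Start with 1.
1 + 1/(1/1) = 1 + 1/1 = 2/1
2 + 1/(2/1) = 2 + 1/2 = 5/2
1 + 1/(5/2) = 1 + 2/5 = 7/5
2 + 1/(7/5) = 2 + 5/7 = 19/7

19/7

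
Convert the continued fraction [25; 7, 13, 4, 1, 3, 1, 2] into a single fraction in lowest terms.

a_0 = 25: 25/1
a_1 = 7: 176/7
a_2 = 13: 2313/92
a_3 = 4: 9428/375
a_4 = 1: 11741/467
a_5 = 3: 44651/1776
a_6 = 1: 56392/2243
a_7 = 2: 157435/6262

157435/6262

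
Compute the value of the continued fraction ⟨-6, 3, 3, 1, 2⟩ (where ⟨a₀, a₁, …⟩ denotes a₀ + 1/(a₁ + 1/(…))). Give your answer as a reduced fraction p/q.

Compute successive convergents:
a_0 = -6: -6/1
a_1 = 3: -17/3
a_2 = 3: -57/10
a_3 = 1: -74/13
a_4 = 2: -205/36

-205/36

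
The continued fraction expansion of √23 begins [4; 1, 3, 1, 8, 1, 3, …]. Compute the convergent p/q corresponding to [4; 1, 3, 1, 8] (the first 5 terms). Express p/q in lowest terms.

211/44

Build up convergents one term at a time:
a_0 = 4: 4/1
a_1 = 1: 5/1
a_2 = 3: 19/4
a_3 = 1: 24/5
a_4 = 8: 211/44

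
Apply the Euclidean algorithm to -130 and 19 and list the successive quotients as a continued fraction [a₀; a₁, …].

[-7; 6, 3]

Apply division with remainder until the remainder is 0:
-130 = -7·19 + 3, so a_0 = -7
19 = 6·3 + 1, so a_1 = 6
3 = 3·1 + 0, so a_2 = 3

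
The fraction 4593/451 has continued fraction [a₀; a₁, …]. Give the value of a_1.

4593 = 10·451 + 83, so a_0 = 10
451 = 5·83 + 36, so a_1 = 5

5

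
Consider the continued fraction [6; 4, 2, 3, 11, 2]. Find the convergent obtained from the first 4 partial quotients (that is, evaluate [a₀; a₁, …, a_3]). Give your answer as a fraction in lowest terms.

Starting at the tail and folding back:
Start with 3.
2 + 1/(3/1) = 2 + 1/3 = 7/3
4 + 1/(7/3) = 4 + 3/7 = 31/7
6 + 1/(31/7) = 6 + 7/31 = 193/31

193/31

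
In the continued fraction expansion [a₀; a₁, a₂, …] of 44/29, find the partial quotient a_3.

14

⌊44/29⌋ = 1, remainder 15
⌊29/15⌋ = 1, remainder 14
⌊15/14⌋ = 1, remainder 1
⌊14/1⌋ = 14, remainder 0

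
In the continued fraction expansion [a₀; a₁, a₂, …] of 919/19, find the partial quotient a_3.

919 ÷ 19 → quotient 48, remainder 7
19 ÷ 7 → quotient 2, remainder 5
7 ÷ 5 → quotient 1, remainder 2
5 ÷ 2 → quotient 2, remainder 1

2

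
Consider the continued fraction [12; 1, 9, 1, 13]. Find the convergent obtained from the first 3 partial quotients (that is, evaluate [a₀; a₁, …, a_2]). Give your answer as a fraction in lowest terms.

Starting at the tail and folding back:
Start with 9.
1 + 1/(9/1) = 1 + 1/9 = 10/9
12 + 1/(10/9) = 12 + 9/10 = 129/10

129/10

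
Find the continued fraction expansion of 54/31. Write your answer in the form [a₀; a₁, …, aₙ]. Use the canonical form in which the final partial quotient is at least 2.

Run the Euclidean algorithm, recording each quotient:
⌊54/31⌋ = 1, remainder 23
⌊31/23⌋ = 1, remainder 8
⌊23/8⌋ = 2, remainder 7
⌊8/7⌋ = 1, remainder 1
⌊7/1⌋ = 7, remainder 0

[1; 1, 2, 1, 7]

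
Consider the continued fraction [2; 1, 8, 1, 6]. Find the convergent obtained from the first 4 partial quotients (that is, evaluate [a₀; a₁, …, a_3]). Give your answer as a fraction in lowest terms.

Compute successive convergents:
a_0 = 2: 2/1
a_1 = 1: 3/1
a_2 = 8: 26/9
a_3 = 1: 29/10

29/10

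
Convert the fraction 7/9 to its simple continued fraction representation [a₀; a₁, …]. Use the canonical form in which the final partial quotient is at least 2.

⌊7/9⌋ = 0, remainder 7
⌊9/7⌋ = 1, remainder 2
⌊7/2⌋ = 3, remainder 1
⌊2/1⌋ = 2, remainder 0

[0; 1, 3, 2]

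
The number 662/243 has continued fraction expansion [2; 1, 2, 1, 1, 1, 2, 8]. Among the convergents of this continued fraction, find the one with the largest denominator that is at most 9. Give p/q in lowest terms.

a_0 = 2: 2/1  (≤ bound)
a_1 = 1: 3/1  (≤ bound)
a_2 = 2: 8/3  (≤ bound)
a_3 = 1: 11/4  (≤ bound)
a_4 = 1: 19/7  (≤ bound)
a_5 = 1: 30/11  (> 9, stop)

19/7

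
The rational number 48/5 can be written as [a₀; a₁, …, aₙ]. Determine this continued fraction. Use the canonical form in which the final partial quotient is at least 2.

[9; 1, 1, 2]

Apply division with remainder until the remainder is 0:
⌊48/5⌋ = 9, remainder 3
⌊5/3⌋ = 1, remainder 2
⌊3/2⌋ = 1, remainder 1
⌊2/1⌋ = 2, remainder 0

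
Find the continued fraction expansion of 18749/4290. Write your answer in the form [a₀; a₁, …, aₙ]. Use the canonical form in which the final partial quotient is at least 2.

18749 = 4·4290 + 1589, so a_0 = 4
4290 = 2·1589 + 1112, so a_1 = 2
1589 = 1·1112 + 477, so a_2 = 1
1112 = 2·477 + 158, so a_3 = 2
477 = 3·158 + 3, so a_4 = 3
158 = 52·3 + 2, so a_5 = 52
3 = 1·2 + 1, so a_6 = 1
2 = 2·1 + 0, so a_7 = 2

[4; 2, 1, 2, 3, 52, 1, 2]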